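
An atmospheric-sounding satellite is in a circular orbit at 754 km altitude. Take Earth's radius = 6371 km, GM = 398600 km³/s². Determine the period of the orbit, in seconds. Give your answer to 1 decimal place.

5985.3 seconds

Semi-major axis a = 6371 + 754 = 7125 km. Period T = 2π√(a³/μ) = 2π√(7125³/398600) = 5985.3 s = 99.76 min.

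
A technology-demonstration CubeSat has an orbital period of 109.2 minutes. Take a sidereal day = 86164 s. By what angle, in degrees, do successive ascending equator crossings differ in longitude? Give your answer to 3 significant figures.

27.4°

T = 109.2 min = 6552.0 s.
During one orbit Earth rotates (6552.0 / 86164) × 360° = 27.37°.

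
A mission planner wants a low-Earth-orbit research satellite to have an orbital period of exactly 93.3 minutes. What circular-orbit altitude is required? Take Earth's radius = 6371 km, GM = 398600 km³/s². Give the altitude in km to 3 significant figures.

443 km

T = 93.3 min = 5598.0 s.
From T = 2π√(a³/μ): a = (μ T²/4π²)^(1/3) = (398600 × 5598.0² / 4π²)^(1/3) = 6814 km.
Altitude h = a − R = 6814 − 6371 = 443 km.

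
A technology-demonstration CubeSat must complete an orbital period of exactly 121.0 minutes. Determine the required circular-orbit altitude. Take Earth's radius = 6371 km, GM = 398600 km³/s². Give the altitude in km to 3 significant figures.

T = 121.0 min = 7260.0 s.
From T = 2π√(a³/μ): a = (μ T²/4π²)^(1/3) = (398600 × 7260.0² / 4π²)^(1/3) = 8104 km.
Altitude h = a − R = 8104 − 6371 = 1733 km.

1730 km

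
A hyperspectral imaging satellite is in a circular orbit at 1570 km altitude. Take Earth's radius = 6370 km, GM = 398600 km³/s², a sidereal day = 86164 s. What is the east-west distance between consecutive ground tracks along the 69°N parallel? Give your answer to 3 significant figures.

1170 km

Semi-major axis a = 6370 + 1570 = 7940 km. Period T = 2π√(a³/μ) = 2π√(7940³/398600) = 7041.1 s = 117.35 min.
Node shift per orbit = (7041.1/86164) × 360° = 29.42°.
Equatorial spacing = 29.42 × 111.2 km/° = 3271 km.
At 69° latitude, spacing = 3271 × cos(69°) = 1172 km.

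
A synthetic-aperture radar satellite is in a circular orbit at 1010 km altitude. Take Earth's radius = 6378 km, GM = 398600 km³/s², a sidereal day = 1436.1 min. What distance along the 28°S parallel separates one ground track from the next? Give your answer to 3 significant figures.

Semi-major axis a = 6378 + 1010 = 7388 km. Period T = 2π√(a³/μ) = 2π√(7388³/398600) = 6319.8 s = 105.33 min.
Node shift per orbit = (6319.8/86166) × 360° = 26.40°.
Equatorial spacing = 26.40 × 111.3 km/° = 2939 km.
At 28° latitude, spacing = 2939 × cos(28°) = 2595 km.

2600 km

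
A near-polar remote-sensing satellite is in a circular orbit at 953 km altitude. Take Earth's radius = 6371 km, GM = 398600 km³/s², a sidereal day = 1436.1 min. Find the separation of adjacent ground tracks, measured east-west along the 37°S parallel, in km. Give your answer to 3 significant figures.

Semi-major axis a = 6371 + 953 = 7324 km. Period T = 2π√(a³/μ) = 2π√(7324³/398600) = 6237.8 s = 103.96 min.
Node shift per orbit = (6237.8/86166) × 360° = 26.06°.
Equatorial spacing = 26.06 × 111.2 km/° = 2898 km.
At 37° latitude, spacing = 2898 × cos(37°) = 2314 km.

2310 km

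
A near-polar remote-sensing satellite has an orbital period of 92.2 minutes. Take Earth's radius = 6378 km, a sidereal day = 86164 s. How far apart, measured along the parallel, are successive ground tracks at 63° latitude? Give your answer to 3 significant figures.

1170 km

T = 92.2 min = 5532.0 s.
Node shift per orbit = (5532.0/86164) × 360° = 23.11°.
Equatorial spacing = 23.11 × 111.3 km/° = 2573 km.
At 63° latitude, spacing = 2573 × cos(63°) = 1168 km.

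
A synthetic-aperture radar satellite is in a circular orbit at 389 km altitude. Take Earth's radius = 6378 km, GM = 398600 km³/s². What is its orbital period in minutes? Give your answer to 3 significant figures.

92.3 min

Semi-major axis a = 6378 + 389 = 6767 km. Period T = 2π√(a³/μ) = 2π√(6767³/398600) = 5539.9 s = 92.33 min.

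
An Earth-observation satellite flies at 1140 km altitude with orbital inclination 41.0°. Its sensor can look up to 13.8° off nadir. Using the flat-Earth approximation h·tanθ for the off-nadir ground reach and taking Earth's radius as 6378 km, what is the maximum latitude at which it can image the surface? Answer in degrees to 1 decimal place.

43.5°

For a prograde orbit the ground track reaches latitude ±i = ±41.0°.
Sensor half-swath on the ground ≈ 1140·tan(13.8°) = 280 km = 2.52° of latitude.
Maximum observable latitude ≈ 41.0 + 2.52 = 43.5°.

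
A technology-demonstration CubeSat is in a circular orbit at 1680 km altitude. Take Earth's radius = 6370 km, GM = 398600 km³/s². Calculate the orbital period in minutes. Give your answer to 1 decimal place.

119.8 min

Semi-major axis a = 6370 + 1680 = 8050 km. Period T = 2π√(a³/μ) = 2π√(8050³/398600) = 7187.9 s = 119.80 min.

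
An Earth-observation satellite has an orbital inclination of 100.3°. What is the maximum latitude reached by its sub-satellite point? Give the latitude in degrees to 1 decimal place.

Retrograde orbit: the ground track reaches ±(180° − i) = ±(180 − 100.3) = ±79.7°.

79.7°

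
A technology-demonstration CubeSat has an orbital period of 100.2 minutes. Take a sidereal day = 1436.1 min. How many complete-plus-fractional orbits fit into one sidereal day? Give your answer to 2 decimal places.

T = 100.2 min = 6012.0 s.
Orbits per sidereal day = 86166 / 6012.0 = 14.332.

14.33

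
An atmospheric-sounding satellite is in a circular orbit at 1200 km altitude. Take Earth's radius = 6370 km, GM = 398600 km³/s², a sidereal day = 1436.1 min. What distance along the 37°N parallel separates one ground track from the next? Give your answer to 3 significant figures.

Semi-major axis a = 6370 + 1200 = 7570 km. Period T = 2π√(a³/μ) = 2π√(7570³/398600) = 6554.7 s = 109.25 min.
Node shift per orbit = (6554.7/86166) × 360° = 27.39°.
Equatorial spacing = 27.39 × 111.2 km/° = 3045 km.
At 37° latitude, spacing = 3045 × cos(37°) = 2432 km.

2430 km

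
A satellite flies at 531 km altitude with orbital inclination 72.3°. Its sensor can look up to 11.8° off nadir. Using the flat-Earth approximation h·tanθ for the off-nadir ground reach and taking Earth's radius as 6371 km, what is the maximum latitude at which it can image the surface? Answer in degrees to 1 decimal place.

For a prograde orbit the ground track reaches latitude ±i = ±72.3°.
Sensor half-swath on the ground ≈ 531·tan(11.8°) = 111 km = 1.00° of latitude.
Maximum observable latitude ≈ 72.3 + 1.00 = 73.3°.

73.3°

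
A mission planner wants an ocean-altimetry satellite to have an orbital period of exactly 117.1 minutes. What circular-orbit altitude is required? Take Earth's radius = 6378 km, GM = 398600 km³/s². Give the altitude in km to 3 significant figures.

1550 km

T = 117.1 min = 7026.0 s.
From T = 2π√(a³/μ): a = (μ T²/4π²)^(1/3) = (398600 × 7026.0² / 4π²)^(1/3) = 7929 km.
Altitude h = a − R = 7929 − 6378 = 1551 km.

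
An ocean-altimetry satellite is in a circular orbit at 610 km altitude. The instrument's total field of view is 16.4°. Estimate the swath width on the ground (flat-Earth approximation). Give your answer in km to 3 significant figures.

Half-angle = 16.4°/2 = 8.2°.
Swath width ≈ 2h·tan(θ/2) = 2 × 610 × tan(8.2°) = 175.8 km.

176 km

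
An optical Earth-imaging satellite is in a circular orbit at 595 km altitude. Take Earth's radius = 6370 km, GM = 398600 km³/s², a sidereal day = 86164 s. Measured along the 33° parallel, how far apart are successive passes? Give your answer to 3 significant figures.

2250 km

Semi-major axis a = 6370 + 595 = 6965 km. Period T = 2π√(a³/μ) = 2π√(6965³/398600) = 5784.9 s = 96.41 min.
Node shift per orbit = (5784.9/86164) × 360° = 24.17°.
Equatorial spacing = 24.17 × 111.2 km/° = 2687 km.
At 33° latitude, spacing = 2687 × cos(33°) = 2254 km.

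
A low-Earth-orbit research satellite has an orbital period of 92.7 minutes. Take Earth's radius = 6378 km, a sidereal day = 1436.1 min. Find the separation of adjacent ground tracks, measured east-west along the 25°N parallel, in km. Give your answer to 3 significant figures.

T = 92.7 min = 5562.0 s.
Node shift per orbit = (5562.0/86166) × 360° = 23.24°.
Equatorial spacing = 23.24 × 111.3 km/° = 2587 km.
At 25° latitude, spacing = 2587 × cos(25°) = 2344 km.

2340 km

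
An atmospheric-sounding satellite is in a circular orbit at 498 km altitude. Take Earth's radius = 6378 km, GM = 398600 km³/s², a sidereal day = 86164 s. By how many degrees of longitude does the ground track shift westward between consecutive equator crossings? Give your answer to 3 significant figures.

Semi-major axis a = 6378 + 498 = 6876 km. Period T = 2π√(a³/μ) = 2π√(6876³/398600) = 5674.3 s = 94.57 min.
During one orbit Earth rotates (5674.3 / 86164) × 360° = 23.71°.

23.7°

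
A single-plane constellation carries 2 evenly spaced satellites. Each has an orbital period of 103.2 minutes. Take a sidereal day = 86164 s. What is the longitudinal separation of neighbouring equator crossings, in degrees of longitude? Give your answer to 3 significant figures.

12.9°

T = 103.2 min = 6192.0 s.
Single-satellite node shift = (6192.0/86164) × 360° = 25.87°.
With 2 satellites evenly phased, successive equator crossings are 25.87/2 = 12.935° apart.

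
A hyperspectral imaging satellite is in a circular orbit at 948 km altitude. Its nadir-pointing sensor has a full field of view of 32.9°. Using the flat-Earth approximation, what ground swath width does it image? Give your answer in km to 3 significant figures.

Half-angle = 32.9°/2 = 16.45°.
Swath width ≈ 2h·tan(θ/2) = 2 × 948 × tan(16.45°) = 559.8 km.

560 km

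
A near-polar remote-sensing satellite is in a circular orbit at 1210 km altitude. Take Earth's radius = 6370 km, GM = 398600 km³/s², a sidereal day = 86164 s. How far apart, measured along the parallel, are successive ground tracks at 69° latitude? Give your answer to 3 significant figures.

1090 km

Semi-major axis a = 6370 + 1210 = 7580 km. Period T = 2π√(a³/μ) = 2π√(7580³/398600) = 6567.7 s = 109.46 min.
Node shift per orbit = (6567.7/86164) × 360° = 27.44°.
Equatorial spacing = 27.44 × 111.2 km/° = 3051 km.
At 69° latitude, spacing = 3051 × cos(69°) = 1093 km.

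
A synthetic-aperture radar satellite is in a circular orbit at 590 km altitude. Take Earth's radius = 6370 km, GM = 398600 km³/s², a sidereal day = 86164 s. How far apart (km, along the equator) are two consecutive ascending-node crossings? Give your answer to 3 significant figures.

Semi-major axis a = 6370 + 590 = 6960 km. Period T = 2π√(a³/μ) = 2π√(6960³/398600) = 5778.6 s = 96.31 min.
During one orbit Earth rotates (5778.6 / 86164) × 360° = 24.14°.
At the equator that is 24.14° × (2π·6370/360) km/° = 24.14 × 111.2 = 2684 km.

2680 km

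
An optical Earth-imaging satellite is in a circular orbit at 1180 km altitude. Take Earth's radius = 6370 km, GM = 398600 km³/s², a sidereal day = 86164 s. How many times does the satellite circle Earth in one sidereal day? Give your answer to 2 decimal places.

Semi-major axis a = 6370 + 1180 = 7550 km. Period T = 2π√(a³/μ) = 2π√(7550³/398600) = 6528.8 s = 108.81 min.
Orbits per sidereal day = 86164 / 6528.8 = 13.198.

13.20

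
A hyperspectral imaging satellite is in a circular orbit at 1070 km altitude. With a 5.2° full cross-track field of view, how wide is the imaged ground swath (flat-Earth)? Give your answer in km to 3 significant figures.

Half-angle = 5.2°/2 = 2.6°.
Swath width ≈ 2h·tan(θ/2) = 2 × 1070 × tan(2.6°) = 97.2 km.

97.2 km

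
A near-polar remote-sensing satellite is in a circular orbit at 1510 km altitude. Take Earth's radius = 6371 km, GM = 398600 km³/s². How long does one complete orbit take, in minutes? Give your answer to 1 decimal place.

116.0 min

Semi-major axis a = 6371 + 1510 = 7881 km. Period T = 2π√(a³/μ) = 2π√(7881³/398600) = 6962.8 s = 116.05 min.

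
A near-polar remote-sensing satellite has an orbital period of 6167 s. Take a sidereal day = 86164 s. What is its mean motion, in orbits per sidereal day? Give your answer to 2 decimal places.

Orbits per sidereal day = 86164 / 6167.0 = 13.972.

13.97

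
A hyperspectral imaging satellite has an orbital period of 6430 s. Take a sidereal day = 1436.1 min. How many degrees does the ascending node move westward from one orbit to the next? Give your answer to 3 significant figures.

26.9°

During one orbit Earth rotates (6430.0 / 86166) × 360° = 26.86°.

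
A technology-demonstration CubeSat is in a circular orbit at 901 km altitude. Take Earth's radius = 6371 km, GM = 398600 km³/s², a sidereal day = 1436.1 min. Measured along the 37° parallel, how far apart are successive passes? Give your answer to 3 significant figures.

2290 km

Semi-major axis a = 6371 + 901 = 7272 km. Period T = 2π√(a³/μ) = 2π√(7272³/398600) = 6171.5 s = 102.86 min.
Node shift per orbit = (6171.5/86166) × 360° = 25.78°.
Equatorial spacing = 25.78 × 111.2 km/° = 2867 km.
At 37° latitude, spacing = 2867 × cos(37°) = 2290 km.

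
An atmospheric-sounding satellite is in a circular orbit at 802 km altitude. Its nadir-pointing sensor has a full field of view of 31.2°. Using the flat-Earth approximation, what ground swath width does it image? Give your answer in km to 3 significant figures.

Half-angle = 31.2°/2 = 15.6°.
Swath width ≈ 2h·tan(θ/2) = 2 × 802 × tan(15.6°) = 447.8 km.

448 km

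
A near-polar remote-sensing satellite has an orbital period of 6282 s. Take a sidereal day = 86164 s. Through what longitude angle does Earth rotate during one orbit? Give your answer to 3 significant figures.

During one orbit Earth rotates (6282.0 / 86164) × 360° = 26.25°.

26.2°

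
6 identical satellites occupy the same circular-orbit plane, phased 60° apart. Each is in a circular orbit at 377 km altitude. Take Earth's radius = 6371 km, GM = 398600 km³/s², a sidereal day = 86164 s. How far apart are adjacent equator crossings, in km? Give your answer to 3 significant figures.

427 km

Semi-major axis a = 6371 + 377 = 6748 km. Period T = 2π√(a³/μ) = 2π√(6748³/398600) = 5516.6 s = 91.94 min.
Single-satellite node shift = (5516.6/86164) × 360° = 23.05°.
With 6 satellites evenly phased, successive equator crossings are 23.05/6 = 3.841° apart.
That is 3.841 × 111.2 = 427 km at the equator.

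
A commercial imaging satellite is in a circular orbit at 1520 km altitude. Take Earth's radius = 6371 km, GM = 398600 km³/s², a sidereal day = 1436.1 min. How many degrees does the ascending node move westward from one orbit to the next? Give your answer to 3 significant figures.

29.1°

Semi-major axis a = 6371 + 1520 = 7891 km. Period T = 2π√(a³/μ) = 2π√(7891³/398600) = 6976.0 s = 116.27 min.
During one orbit Earth rotates (6976.0 / 86166) × 360° = 29.15°.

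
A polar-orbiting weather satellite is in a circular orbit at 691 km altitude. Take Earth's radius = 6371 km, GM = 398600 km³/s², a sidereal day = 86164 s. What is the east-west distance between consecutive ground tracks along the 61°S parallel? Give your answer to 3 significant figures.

1330 km

Semi-major axis a = 6371 + 691 = 7062 km. Period T = 2π√(a³/μ) = 2π√(7062³/398600) = 5906.1 s = 98.44 min.
Node shift per orbit = (5906.1/86164) × 360° = 24.68°.
Equatorial spacing = 24.68 × 111.2 km/° = 2744 km.
At 61° latitude, spacing = 2744 × cos(61°) = 1330 km.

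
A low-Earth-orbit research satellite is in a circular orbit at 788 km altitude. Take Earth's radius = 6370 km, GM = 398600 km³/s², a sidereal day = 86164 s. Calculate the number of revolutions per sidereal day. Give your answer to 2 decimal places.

Semi-major axis a = 6370 + 788 = 7158 km. Period T = 2π√(a³/μ) = 2π√(7158³/398600) = 6027.0 s = 100.45 min.
Orbits per sidereal day = 86164 / 6027.0 = 14.296.

14.30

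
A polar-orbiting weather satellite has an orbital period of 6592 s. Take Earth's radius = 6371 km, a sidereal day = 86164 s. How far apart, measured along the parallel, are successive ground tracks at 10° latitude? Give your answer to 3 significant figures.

3020 km

Node shift per orbit = (6592.0/86164) × 360° = 27.54°.
Equatorial spacing = 27.54 × 111.2 km/° = 3063 km.
At 10° latitude, spacing = 3063 × cos(10°) = 3016 km.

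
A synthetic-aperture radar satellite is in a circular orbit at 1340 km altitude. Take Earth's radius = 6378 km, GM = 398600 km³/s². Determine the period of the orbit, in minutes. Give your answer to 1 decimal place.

Semi-major axis a = 6378 + 1340 = 7718 km. Period T = 2π√(a³/μ) = 2π√(7718³/398600) = 6747.9 s = 112.46 min.

112.5 min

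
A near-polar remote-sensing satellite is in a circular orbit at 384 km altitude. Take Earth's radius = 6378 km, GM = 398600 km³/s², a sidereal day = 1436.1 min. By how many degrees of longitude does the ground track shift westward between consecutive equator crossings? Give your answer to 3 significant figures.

23.1°

Semi-major axis a = 6378 + 384 = 6762 km. Period T = 2π√(a³/μ) = 2π√(6762³/398600) = 5533.8 s = 92.23 min.
During one orbit Earth rotates (5533.8 / 86166) × 360° = 23.12°.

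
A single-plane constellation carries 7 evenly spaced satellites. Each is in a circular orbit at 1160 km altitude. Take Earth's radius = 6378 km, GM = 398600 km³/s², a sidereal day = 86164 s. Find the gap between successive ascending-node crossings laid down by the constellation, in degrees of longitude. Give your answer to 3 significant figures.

Semi-major axis a = 6378 + 1160 = 7538 km. Period T = 2π√(a³/μ) = 2π√(7538³/398600) = 6513.2 s = 108.55 min.
Single-satellite node shift = (6513.2/86164) × 360° = 27.21°.
With 7 satellites evenly phased, successive equator crossings are 27.21/7 = 3.888° apart.

3.89°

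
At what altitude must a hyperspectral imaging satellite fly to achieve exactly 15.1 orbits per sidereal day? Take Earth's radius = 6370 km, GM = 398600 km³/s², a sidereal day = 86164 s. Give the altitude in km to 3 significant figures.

Required period T = 86164 / 15.1 = 5706.2 s.
From T = 2π√(a³/μ): a = (μ T²/4π²)^(1/3) = (398600 × 5706.2² / 4π²)^(1/3) = 6902 km.
Altitude h = a − R = 6902 − 6370 = 532 km.

532 km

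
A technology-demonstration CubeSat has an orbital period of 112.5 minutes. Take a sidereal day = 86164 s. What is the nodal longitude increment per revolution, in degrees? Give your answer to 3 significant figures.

28.2°

T = 112.5 min = 6750.0 s.
During one orbit Earth rotates (6750.0 / 86164) × 360° = 28.20°.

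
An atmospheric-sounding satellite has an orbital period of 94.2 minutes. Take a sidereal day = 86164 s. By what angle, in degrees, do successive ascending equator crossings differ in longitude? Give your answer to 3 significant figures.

23.6°

T = 94.2 min = 5652.0 s.
During one orbit Earth rotates (5652.0 / 86164) × 360° = 23.61°.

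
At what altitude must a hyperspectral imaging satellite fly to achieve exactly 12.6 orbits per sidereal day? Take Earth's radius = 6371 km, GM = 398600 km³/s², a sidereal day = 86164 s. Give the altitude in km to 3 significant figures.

Required period T = 86164 / 12.6 = 6838.4 s.
From T = 2π√(a³/μ): a = (μ T²/4π²)^(1/3) = (398600 × 6838.4² / 4π²)^(1/3) = 7787 km.
Altitude h = a − R = 7787 − 6371 = 1416 km.

1420 km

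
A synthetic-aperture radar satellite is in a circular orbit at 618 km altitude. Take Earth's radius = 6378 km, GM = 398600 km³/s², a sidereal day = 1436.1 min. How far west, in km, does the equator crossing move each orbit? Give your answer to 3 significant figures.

Semi-major axis a = 6378 + 618 = 6996 km. Period T = 2π√(a³/μ) = 2π√(6996³/398600) = 5823.5 s = 97.06 min.
During one orbit Earth rotates (5823.5 / 86166) × 360° = 24.33°.
At the equator that is 24.33° × (2π·6378/360) km/° = 24.33 × 111.3 = 2708 km.

2710 km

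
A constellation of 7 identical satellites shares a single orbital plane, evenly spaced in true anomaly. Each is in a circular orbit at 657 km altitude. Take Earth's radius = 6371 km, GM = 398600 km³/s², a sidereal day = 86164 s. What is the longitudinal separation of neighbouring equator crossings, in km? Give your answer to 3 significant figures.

Semi-major axis a = 6371 + 657 = 7028 km. Period T = 2π√(a³/μ) = 2π√(7028³/398600) = 5863.5 s = 97.73 min.
Single-satellite node shift = (5863.5/86164) × 360° = 24.50°.
With 7 satellites evenly phased, successive equator crossings are 24.50/7 = 3.500° apart.
That is 3.500 × 111.2 = 389 km at the equator.

389 km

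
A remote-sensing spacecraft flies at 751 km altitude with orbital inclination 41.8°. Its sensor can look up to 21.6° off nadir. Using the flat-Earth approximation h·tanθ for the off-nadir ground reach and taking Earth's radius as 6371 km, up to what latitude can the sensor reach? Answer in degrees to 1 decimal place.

44.5°

For a prograde orbit the ground track reaches latitude ±i = ±41.8°.
Sensor half-swath on the ground ≈ 751·tan(21.6°) = 297 km = 2.67° of latitude.
Maximum observable latitude ≈ 41.8 + 2.67 = 44.5°.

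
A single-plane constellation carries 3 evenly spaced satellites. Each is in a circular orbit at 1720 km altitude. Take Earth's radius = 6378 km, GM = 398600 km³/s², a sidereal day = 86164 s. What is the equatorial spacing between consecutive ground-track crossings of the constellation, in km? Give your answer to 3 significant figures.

Semi-major axis a = 6378 + 1720 = 8098 km. Period T = 2π√(a³/μ) = 2π√(8098³/398600) = 7252.3 s = 120.87 min.
Single-satellite node shift = (7252.3/86164) × 360° = 30.30°.
With 3 satellites evenly phased, successive equator crossings are 30.30/3 = 10.100° apart.
That is 10.100 × 111.3 = 1124 km at the equator.

1120 km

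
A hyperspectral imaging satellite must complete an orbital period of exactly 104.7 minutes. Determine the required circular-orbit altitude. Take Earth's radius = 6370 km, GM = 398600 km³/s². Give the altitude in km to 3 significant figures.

989 km

T = 104.7 min = 6282.0 s.
From T = 2π√(a³/μ): a = (μ T²/4π²)^(1/3) = (398600 × 6282.0² / 4π²)^(1/3) = 7359 km.
Altitude h = a − R = 7359 − 6370 = 989 km.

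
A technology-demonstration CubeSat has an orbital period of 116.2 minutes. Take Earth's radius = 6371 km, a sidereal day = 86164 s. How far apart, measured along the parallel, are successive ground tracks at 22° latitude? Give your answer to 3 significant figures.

3000 km

T = 116.2 min = 6972.0 s.
Node shift per orbit = (6972.0/86164) × 360° = 29.13°.
Equatorial spacing = 29.13 × 111.2 km/° = 3239 km.
At 22° latitude, spacing = 3239 × cos(22°) = 3003 km.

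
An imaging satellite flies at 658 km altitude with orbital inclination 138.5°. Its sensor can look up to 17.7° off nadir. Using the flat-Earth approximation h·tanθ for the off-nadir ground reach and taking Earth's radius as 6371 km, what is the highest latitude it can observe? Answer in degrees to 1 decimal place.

Retrograde orbit: the ground track reaches ±(180° − i) = ±(180 − 138.5) = ±41.5°.
Sensor half-swath on the ground ≈ 658·tan(17.7°) = 210 km = 1.89° of latitude.
Maximum observable latitude ≈ 41.5 + 1.89 = 43.4°.

43.4°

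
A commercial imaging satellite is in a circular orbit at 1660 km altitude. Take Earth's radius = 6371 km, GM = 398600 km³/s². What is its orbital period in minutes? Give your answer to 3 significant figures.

Semi-major axis a = 6371 + 1660 = 8031 km. Period T = 2π√(a³/μ) = 2π√(8031³/398600) = 7162.5 s = 119.38 min.

119 min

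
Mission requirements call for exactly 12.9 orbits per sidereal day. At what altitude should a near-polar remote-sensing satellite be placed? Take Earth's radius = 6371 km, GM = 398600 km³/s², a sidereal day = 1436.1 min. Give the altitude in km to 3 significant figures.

1290 km

Required period T = 86166 / 12.9 = 6679.5 s.
From T = 2π√(a³/μ): a = (μ T²/4π²)^(1/3) = (398600 × 6679.5² / 4π²)^(1/3) = 7666 km.
Altitude h = a − R = 7666 − 6371 = 1295 km.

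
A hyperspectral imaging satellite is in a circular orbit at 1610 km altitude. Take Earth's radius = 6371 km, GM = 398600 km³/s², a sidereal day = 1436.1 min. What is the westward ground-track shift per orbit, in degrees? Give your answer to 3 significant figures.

Semi-major axis a = 6371 + 1610 = 7981 km. Period T = 2π√(a³/μ) = 2π√(7981³/398600) = 7095.7 s = 118.26 min.
During one orbit Earth rotates (7095.7 / 86166) × 360° = 29.65°.

29.6°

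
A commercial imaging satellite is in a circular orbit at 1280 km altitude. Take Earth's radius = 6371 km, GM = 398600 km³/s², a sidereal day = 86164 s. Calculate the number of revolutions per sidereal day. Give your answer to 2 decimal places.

Semi-major axis a = 6371 + 1280 = 7651 km. Period T = 2π√(a³/μ) = 2π√(7651³/398600) = 6660.2 s = 111.00 min.
Orbits per sidereal day = 86164 / 6660.2 = 12.937.

12.94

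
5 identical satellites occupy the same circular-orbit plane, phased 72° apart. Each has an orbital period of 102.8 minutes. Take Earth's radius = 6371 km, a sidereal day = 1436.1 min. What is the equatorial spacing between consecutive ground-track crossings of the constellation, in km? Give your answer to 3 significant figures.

T = 102.8 min = 6168.0 s.
Single-satellite node shift = (6168.0/86166) × 360° = 25.77°.
With 5 satellites evenly phased, successive equator crossings are 25.77/5 = 5.154° apart.
That is 5.154 × 111.2 = 573 km at the equator.

573 km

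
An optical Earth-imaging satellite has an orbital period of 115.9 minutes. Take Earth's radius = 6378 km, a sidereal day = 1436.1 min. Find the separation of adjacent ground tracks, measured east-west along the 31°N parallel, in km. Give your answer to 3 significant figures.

T = 115.9 min = 6954.0 s.
Node shift per orbit = (6954.0/86166) × 360° = 29.05°.
Equatorial spacing = 29.05 × 111.3 km/° = 3234 km.
At 31° latitude, spacing = 3234 × cos(31°) = 2772 km.

2770 km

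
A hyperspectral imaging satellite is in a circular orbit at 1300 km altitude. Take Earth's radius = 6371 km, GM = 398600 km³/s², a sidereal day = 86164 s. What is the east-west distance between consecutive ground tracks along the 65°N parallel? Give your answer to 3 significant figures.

Semi-major axis a = 6371 + 1300 = 7671 km. Period T = 2π√(a³/μ) = 2π√(7671³/398600) = 6686.4 s = 111.44 min.
Node shift per orbit = (6686.4/86164) × 360° = 27.94°.
Equatorial spacing = 27.94 × 111.2 km/° = 3106 km.
At 65° latitude, spacing = 3106 × cos(65°) = 1313 km.

1310 km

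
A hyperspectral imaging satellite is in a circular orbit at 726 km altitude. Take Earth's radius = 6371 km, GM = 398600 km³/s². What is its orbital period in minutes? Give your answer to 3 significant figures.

Semi-major axis a = 6371 + 726 = 7097 km. Period T = 2π√(a³/μ) = 2π√(7097³/398600) = 5950.1 s = 99.17 min.

99.2 min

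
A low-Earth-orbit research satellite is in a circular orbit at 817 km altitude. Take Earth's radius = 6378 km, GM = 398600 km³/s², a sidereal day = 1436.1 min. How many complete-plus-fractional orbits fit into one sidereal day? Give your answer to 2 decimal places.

14.19

Semi-major axis a = 6378 + 817 = 7195 km. Period T = 2π√(a³/μ) = 2π√(7195³/398600) = 6073.8 s = 101.23 min.
Orbits per sidereal day = 86166 / 6073.8 = 14.187.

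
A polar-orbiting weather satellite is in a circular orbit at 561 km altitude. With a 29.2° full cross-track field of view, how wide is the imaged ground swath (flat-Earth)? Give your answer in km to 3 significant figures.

292 km

Half-angle = 29.2°/2 = 14.6°.
Swath width ≈ 2h·tan(θ/2) = 2 × 561 × tan(14.6°) = 292.3 km.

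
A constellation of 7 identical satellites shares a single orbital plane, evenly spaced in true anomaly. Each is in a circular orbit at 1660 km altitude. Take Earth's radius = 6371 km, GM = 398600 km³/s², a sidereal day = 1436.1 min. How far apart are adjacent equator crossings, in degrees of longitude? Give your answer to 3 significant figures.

Semi-major axis a = 6371 + 1660 = 8031 km. Period T = 2π√(a³/μ) = 2π√(8031³/398600) = 7162.5 s = 119.38 min.
Single-satellite node shift = (7162.5/86166) × 360° = 29.92°.
With 7 satellites evenly phased, successive equator crossings are 29.92/7 = 4.275° apart.

4.27°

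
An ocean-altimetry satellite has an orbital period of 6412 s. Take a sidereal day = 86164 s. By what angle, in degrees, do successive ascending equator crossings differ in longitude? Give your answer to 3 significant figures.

During one orbit Earth rotates (6412.0 / 86164) × 360° = 26.79°.

26.8°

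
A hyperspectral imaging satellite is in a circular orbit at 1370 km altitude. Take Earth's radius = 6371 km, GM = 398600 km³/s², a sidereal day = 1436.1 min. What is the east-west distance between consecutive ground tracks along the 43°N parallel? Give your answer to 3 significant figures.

2300 km

Semi-major axis a = 6371 + 1370 = 7741 km. Period T = 2π√(a³/μ) = 2π√(7741³/398600) = 6778.1 s = 112.97 min.
Node shift per orbit = (6778.1/86166) × 360° = 28.32°.
Equatorial spacing = 28.32 × 111.2 km/° = 3149 km.
At 43° latitude, spacing = 3149 × cos(43°) = 2303 km.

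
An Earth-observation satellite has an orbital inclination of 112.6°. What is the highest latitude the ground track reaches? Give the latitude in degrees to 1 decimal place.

67.4°

Retrograde orbit: the ground track reaches ±(180° − i) = ±(180 − 112.6) = ±67.4°.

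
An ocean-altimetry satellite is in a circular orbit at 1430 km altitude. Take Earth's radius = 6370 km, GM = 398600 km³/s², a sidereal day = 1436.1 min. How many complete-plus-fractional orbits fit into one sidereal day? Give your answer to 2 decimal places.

Semi-major axis a = 6370 + 1430 = 7800 km. Period T = 2π√(a³/μ) = 2π√(7800³/398600) = 6855.7 s = 114.26 min.
Orbits per sidereal day = 86166 / 6855.7 = 12.568.

12.57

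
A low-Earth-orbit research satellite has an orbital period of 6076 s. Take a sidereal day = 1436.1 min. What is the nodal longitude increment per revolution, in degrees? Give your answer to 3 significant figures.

During one orbit Earth rotates (6076.0 / 86166) × 360° = 25.39°.

25.4°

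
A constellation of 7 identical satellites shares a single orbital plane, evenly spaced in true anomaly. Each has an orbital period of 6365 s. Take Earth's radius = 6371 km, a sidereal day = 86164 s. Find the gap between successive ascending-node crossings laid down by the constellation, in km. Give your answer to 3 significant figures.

422 km

Single-satellite node shift = (6365.0/86164) × 360° = 26.59°.
With 7 satellites evenly phased, successive equator crossings are 26.59/7 = 3.799° apart.
That is 3.799 × 111.2 = 422 km at the equator.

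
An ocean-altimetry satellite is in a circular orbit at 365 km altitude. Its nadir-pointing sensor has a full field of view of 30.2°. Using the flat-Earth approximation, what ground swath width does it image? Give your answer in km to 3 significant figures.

Half-angle = 30.2°/2 = 15.1°.
Swath width ≈ 2h·tan(θ/2) = 2 × 365 × tan(15.1°) = 197.0 km.

197 km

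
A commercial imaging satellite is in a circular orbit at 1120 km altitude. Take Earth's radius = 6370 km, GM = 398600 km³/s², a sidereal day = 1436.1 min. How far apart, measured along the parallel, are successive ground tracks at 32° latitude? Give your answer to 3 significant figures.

Semi-major axis a = 6370 + 1120 = 7490 km. Period T = 2π√(a³/μ) = 2π√(7490³/398600) = 6451.1 s = 107.52 min.
Node shift per orbit = (6451.1/86166) × 360° = 26.95°.
Equatorial spacing = 26.95 × 111.2 km/° = 2997 km.
At 32° latitude, spacing = 2997 × cos(32°) = 2541 km.

2540 km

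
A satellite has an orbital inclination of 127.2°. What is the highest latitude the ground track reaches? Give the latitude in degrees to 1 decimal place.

Retrograde orbit: the ground track reaches ±(180° − i) = ±(180 − 127.2) = ±52.8°.

52.8°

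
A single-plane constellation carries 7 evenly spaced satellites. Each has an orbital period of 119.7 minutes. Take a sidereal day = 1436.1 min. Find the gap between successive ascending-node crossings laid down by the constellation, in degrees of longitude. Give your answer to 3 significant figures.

T = 119.7 min = 7182.0 s.
Single-satellite node shift = (7182.0/86166) × 360° = 30.01°.
With 7 satellites evenly phased, successive equator crossings are 30.01/7 = 4.287° apart.

4.29°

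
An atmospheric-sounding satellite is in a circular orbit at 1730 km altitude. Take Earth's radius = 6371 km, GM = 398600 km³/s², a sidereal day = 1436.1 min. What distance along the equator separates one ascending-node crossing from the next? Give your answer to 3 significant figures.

Semi-major axis a = 6371 + 1730 = 8101 km. Period T = 2π√(a³/μ) = 2π√(8101³/398600) = 7256.4 s = 120.94 min.
During one orbit Earth rotates (7256.4 / 86166) × 360° = 30.32°.
At the equator that is 30.32° × (2π·6371/360) km/° = 30.32 × 111.2 = 3371 km.

3370 km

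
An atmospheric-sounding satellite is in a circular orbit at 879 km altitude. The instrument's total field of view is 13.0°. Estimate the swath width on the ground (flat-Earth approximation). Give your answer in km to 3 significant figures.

200 km

Half-angle = 13.0°/2 = 6.5°.
Swath width ≈ 2h·tan(θ/2) = 2 × 879 × tan(6.5°) = 200.3 km.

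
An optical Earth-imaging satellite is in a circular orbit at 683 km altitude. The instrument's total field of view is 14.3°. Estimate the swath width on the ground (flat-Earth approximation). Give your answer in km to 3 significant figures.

171 km

Half-angle = 14.3°/2 = 7.15°.
Swath width ≈ 2h·tan(θ/2) = 2 × 683 × tan(7.15°) = 171.4 km.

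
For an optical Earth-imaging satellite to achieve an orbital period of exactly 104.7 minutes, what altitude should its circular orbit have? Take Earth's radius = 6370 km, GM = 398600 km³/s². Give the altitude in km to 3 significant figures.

T = 104.7 min = 6282.0 s.
From T = 2π√(a³/μ): a = (μ T²/4π²)^(1/3) = (398600 × 6282.0² / 4π²)^(1/3) = 7359 km.
Altitude h = a − R = 7359 − 6370 = 989 km.

989 km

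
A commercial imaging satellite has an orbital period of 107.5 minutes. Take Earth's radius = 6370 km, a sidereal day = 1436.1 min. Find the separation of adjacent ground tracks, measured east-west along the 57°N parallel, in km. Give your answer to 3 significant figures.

T = 107.5 min = 6450.0 s.
Node shift per orbit = (6450.0/86166) × 360° = 26.95°.
Equatorial spacing = 26.95 × 111.2 km/° = 2996 km.
At 57° latitude, spacing = 2996 × cos(57°) = 1632 km.

1630 km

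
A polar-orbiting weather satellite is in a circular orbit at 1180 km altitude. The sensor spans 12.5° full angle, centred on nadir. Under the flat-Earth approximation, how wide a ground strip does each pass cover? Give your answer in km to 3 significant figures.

Half-angle = 12.5°/2 = 6.25°.
Swath width ≈ 2h·tan(θ/2) = 2 × 1180 × tan(6.25°) = 258.5 km.

258 km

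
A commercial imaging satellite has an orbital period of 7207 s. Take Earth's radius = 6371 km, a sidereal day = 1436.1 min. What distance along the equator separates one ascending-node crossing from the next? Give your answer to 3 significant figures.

3350 km

During one orbit Earth rotates (7207.0 / 86166) × 360° = 30.11°.
At the equator that is 30.11° × (2π·6371/360) km/° = 30.11 × 111.2 = 3348 km.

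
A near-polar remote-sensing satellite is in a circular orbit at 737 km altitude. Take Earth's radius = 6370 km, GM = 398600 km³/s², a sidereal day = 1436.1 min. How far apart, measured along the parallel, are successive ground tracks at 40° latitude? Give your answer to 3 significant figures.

Semi-major axis a = 6370 + 737 = 7107 km. Period T = 2π√(a³/μ) = 2π√(7107³/398600) = 5962.7 s = 99.38 min.
Node shift per orbit = (5962.7/86166) × 360° = 24.91°.
Equatorial spacing = 24.91 × 111.2 km/° = 2770 km.
At 40° latitude, spacing = 2770 × cos(40°) = 2122 km.

2120 km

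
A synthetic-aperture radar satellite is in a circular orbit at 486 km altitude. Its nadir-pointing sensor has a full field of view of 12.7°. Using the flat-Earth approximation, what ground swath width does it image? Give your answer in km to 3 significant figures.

108 km

Half-angle = 12.7°/2 = 6.35°.
Swath width ≈ 2h·tan(θ/2) = 2 × 486 × tan(6.35°) = 108.2 km.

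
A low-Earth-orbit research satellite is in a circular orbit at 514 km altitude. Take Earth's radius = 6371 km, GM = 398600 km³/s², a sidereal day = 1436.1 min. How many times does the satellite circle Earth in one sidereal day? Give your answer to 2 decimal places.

15.16

Semi-major axis a = 6371 + 514 = 6885 km. Period T = 2π√(a³/μ) = 2π√(6885³/398600) = 5685.5 s = 94.76 min.
Orbits per sidereal day = 86166 / 5685.5 = 15.155.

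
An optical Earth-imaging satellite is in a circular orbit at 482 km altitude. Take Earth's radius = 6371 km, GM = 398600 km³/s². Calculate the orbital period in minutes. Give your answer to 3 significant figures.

94.1 min

Semi-major axis a = 6371 + 482 = 6853 km. Period T = 2π√(a³/μ) = 2π√(6853³/398600) = 5645.9 s = 94.10 min.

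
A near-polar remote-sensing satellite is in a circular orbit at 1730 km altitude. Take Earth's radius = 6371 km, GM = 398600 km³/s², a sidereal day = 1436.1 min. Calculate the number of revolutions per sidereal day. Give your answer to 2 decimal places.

Semi-major axis a = 6371 + 1730 = 8101 km. Period T = 2π√(a³/μ) = 2π√(8101³/398600) = 7256.4 s = 120.94 min.
Orbits per sidereal day = 86166 / 7256.4 = 11.875.

11.87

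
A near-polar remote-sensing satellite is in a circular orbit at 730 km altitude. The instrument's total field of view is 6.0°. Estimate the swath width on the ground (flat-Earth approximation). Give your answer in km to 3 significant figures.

Half-angle = 6.0°/2 = 3°.
Swath width ≈ 2h·tan(θ/2) = 2 × 730 × tan(3°) = 76.5 km.

76.5 km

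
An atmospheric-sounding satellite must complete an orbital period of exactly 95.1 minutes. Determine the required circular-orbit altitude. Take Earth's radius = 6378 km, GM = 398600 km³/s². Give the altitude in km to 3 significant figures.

524 km

T = 95.1 min = 5706.0 s.
From T = 2π√(a³/μ): a = (μ T²/4π²)^(1/3) = (398600 × 5706.0² / 4π²)^(1/3) = 6902 km.
Altitude h = a − R = 6902 − 6378 = 524 km.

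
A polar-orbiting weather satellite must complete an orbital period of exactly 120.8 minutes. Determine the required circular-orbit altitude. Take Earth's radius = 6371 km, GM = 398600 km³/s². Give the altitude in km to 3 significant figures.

1720 km

T = 120.8 min = 7248.0 s.
From T = 2π√(a³/μ): a = (μ T²/4π²)^(1/3) = (398600 × 7248.0² / 4π²)^(1/3) = 8095 km.
Altitude h = a − R = 8095 − 6371 = 1724 km.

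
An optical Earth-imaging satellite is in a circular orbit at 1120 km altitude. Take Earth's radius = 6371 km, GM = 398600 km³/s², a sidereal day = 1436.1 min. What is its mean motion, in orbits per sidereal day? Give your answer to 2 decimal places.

13.35

Semi-major axis a = 6371 + 1120 = 7491 km. Period T = 2π√(a³/μ) = 2π√(7491³/398600) = 6452.4 s = 107.54 min.
Orbits per sidereal day = 86166 / 6452.4 = 13.354.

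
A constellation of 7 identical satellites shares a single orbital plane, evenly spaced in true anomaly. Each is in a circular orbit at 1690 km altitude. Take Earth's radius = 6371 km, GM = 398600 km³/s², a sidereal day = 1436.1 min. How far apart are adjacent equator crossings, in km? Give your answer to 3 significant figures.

Semi-major axis a = 6371 + 1690 = 8061 km. Period T = 2π√(a³/μ) = 2π√(8061³/398600) = 7202.7 s = 120.04 min.
Single-satellite node shift = (7202.7/86166) × 360° = 30.09°.
With 7 satellites evenly phased, successive equator crossings are 30.09/7 = 4.299° apart.
That is 4.299 × 111.2 = 478 km at the equator.

478 km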